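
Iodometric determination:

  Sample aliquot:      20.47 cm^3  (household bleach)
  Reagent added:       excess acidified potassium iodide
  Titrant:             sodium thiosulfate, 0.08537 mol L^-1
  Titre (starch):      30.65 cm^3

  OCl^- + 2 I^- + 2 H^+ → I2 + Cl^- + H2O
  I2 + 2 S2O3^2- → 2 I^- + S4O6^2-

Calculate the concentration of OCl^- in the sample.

n(S2O3^2-) = 0.03065 × 0.08537 = 2.617 × 10^-3 mol
n(I2) = n(S2O3^2-)/2 = 1.308 × 10^-3 mol
n(OCl^-) in the aliquot = 1.308 × 10^-3 mol (1:1 ratio)
[OCl^-] = 1.308 × 10^-3 / 0.02047 = 0.06391 mol/L

0.06391 mol/L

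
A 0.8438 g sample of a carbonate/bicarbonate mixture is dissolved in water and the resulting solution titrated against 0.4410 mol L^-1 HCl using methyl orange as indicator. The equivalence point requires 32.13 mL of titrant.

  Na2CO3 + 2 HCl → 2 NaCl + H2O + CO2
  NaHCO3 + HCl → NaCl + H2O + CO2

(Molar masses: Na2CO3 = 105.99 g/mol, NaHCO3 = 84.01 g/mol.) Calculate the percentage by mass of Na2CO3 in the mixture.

70.18 %

n(HCl) = 0.03213 × 0.4410 = 0.01417 mol
Let x = n(Na2CO3), y = n(NaHCO3).
Titrant: 2x + 1y = 0.01417;  mass: 105.99x + 84.01y = 0.8438
Solving, x = 5.587 × 10^-3 mol, y = 2.995 × 10^-3 mol
mass of Na2CO3 = 5.587 × 10^-3 × 105.99 = 0.5922 g
% Na2CO3 = 0.5922 / 0.8438 × 100 = 70.18 %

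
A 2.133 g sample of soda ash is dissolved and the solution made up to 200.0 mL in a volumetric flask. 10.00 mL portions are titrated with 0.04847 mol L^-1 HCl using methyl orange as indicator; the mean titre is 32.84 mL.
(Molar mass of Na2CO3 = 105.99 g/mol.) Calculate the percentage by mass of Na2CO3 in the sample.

79.10 %

Na2CO3 + 2 HCl → 2 NaCl + H2O + CO2
n(HCl) per titration = 0.03284 × 0.04847 = 1.592 × 10^-3 mol
From the 1:2 ratio, n(Na2CO3) in each aliquot = 1/2 × 1.592 × 10^-3 = 7.959 × 10^-4 mol
n(Na2CO3) in the whole flask = 7.959 × 10^-4 × 200.0/10.00 = 0.01592 mol
mass of Na2CO3 = 0.01592 × 105.99 = 1.687 g
% Na2CO3 = 1.687 / 2.133 × 100 = 79.10 %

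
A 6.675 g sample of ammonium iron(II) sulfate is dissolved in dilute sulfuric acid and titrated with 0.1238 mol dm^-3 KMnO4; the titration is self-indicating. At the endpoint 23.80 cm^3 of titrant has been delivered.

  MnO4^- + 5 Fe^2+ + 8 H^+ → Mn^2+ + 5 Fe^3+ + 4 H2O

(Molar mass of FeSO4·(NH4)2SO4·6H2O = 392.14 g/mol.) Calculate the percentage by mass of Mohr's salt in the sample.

86.55 %

n(KMnO4) = 0.02380 L × 0.1238 mol/L = 2.946 × 10^-3 mol
From the 5:1 ratio, n(FeSO4·(NH4)2SO4·6H2O) = 5/1 × 2.946 × 10^-3 = 0.01473 mol
mass of FeSO4·(NH4)2SO4·6H2O = 0.01473 × 392.14 g/mol = 5.777 g
% FeSO4·(NH4)2SO4·6H2O = 5.777 / 6.675 × 100 = 86.55 %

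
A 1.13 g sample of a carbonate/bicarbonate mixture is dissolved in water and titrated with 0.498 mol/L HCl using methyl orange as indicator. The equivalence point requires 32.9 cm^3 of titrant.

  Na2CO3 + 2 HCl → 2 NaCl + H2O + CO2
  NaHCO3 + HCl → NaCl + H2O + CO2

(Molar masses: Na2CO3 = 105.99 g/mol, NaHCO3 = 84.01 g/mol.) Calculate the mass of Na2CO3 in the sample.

n(HCl) = 0.0329 × 0.498 = 0.0164 mol
Let x = n(Na2CO3), y = n(NaHCO3).
Titrant: 2x + 1y = 0.0164;  mass: 105.99x + 84.01y = 1.13
Solving, x = 3.97 × 10^-3 mol, y = 8.44 × 10^-3 mol
mass of Na2CO3 = 3.97 × 10^-3 × 105.99 = 0.421 g

0.421 g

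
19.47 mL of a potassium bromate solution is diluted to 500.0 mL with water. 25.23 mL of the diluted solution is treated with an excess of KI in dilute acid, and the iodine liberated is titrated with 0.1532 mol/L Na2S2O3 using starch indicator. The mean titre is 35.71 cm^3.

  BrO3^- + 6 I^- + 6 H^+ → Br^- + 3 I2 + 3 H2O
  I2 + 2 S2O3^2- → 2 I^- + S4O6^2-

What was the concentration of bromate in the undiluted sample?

n(S2O3^2-) = 0.03571 × 0.1532 = 5.471 × 10^-3 mol
n(I2) = n(S2O3^2-)/2 = 2.735 × 10^-3 mol
From the 1:3 ratio, n(BrO3^-) in the aliquot = 1/3 × 2.735 × 10^-3 = 9.118 × 10^-4 mol
[BrO3^-]_dilute = 9.118 × 10^-4 / 0.02523 = 0.03614 mol/L
[BrO3^-]_original = 0.03614 × 500.0/19.47 = 0.9281 mol/L

0.9281 mol/L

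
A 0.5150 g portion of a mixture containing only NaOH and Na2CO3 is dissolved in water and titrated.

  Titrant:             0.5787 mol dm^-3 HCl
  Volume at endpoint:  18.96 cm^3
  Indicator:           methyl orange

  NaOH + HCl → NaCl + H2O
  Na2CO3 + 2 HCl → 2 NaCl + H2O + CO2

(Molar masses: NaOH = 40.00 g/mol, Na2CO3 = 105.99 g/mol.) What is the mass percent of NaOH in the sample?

n(HCl) = 0.01896 × 0.5787 = 0.01097 mol
Let x = n(NaOH), y = n(Na2CO3).
Titrant: 1x + 2y = 0.01097;  mass: 40.00x + 105.99y = 0.5150
Solving, x = 5.115 × 10^-3 mol, y = 2.929 × 10^-3 mol
mass of NaOH = 5.115 × 10^-3 × 40.00 = 0.2046 g
% NaOH = 0.2046 / 0.5150 × 100 = 39.73 %

39.73 %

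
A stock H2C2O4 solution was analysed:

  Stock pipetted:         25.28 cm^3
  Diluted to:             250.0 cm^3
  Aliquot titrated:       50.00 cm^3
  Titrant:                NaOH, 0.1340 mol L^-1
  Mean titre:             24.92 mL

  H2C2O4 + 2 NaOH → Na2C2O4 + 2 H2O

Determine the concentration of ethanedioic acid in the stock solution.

0.3302 mol/L

n(NaOH) = 0.02492 × 0.1340 = 3.339 × 10^-3 mol
From the 1:2 ratio, n(H2C2O4) in the aliquot = 1/2 × 3.339 × 10^-3 = 1.670 × 10^-3 mol
[H2C2O4]_dilute = 1.670 × 10^-3 / 0.05000 = 0.03339 mol/L
Dilution factor = 250.0 / 25.28 = 9.889
[H2C2O4]_stock = 0.03339 × 9.889 = 0.3302 mol/L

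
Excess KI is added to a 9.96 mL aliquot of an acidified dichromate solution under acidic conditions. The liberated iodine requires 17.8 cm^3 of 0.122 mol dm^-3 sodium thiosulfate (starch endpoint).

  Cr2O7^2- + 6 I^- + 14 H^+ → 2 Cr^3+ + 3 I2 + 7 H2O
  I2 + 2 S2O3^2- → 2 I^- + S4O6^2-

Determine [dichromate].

0.0363 mol/L

n(S2O3^2-) = 0.0178 × 0.122 = 2.17 × 10^-3 mol
n(I2) = n(S2O3^2-)/2 = 1.09 × 10^-3 mol
From the 1:3 ratio, n(Cr2O7^2-) in the aliquot = 1/3 × 1.09 × 10^-3 = 3.62 × 10^-4 mol
[Cr2O7^2-] = 3.62 × 10^-4 / 0.00996 = 0.0363 mol/L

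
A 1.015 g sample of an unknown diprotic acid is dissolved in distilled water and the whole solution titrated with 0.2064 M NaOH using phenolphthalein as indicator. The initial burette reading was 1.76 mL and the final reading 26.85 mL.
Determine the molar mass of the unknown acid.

392.0 g/mol

n(NaOH) = 0.02509 L × 0.2064 mol/L = 5.179 × 10^-3 mol
From the 1:2 ratio, n(H2A) = 1/2 × 5.179 × 10^-3 = 2.589 × 10^-3 mol
M = m / n = 1.015 g / 2.589 × 10^-3 mol = 392.0 g/mol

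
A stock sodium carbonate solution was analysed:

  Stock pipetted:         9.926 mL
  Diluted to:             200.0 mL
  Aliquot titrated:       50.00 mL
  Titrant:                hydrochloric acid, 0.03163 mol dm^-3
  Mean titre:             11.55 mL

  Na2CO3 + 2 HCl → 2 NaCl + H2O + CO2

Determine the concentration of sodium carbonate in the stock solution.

n(HCl) = 0.01155 × 0.03163 = 3.653 × 10^-4 mol
From the 1:2 ratio, n(Na2CO3) in the aliquot = 1/2 × 3.653 × 10^-4 = 1.827 × 10^-4 mol
[Na2CO3]_dilute = 1.827 × 10^-4 / 0.05000 = 0.003653 mol/L
Dilution factor = 200.0 / 9.926 = 20.15
[Na2CO3]_stock = 0.003653 × 20.15 = 0.07361 mol/L

0.07361 mol/L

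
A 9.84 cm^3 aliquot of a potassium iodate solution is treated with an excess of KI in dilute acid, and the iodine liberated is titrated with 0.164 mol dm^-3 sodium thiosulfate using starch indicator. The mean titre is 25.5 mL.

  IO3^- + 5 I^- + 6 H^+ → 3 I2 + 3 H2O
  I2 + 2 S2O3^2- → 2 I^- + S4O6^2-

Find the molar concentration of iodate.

0.0708 mol/L

n(S2O3^2-) = 0.0255 × 0.164 = 4.18 × 10^-3 mol
n(I2) = n(S2O3^2-)/2 = 2.09 × 10^-3 mol
From the 1:3 ratio, n(IO3^-) in the aliquot = 1/3 × 2.09 × 10^-3 = 6.97 × 10^-4 mol
[IO3^-] = 6.97 × 10^-4 / 0.00984 = 0.0708 mol/L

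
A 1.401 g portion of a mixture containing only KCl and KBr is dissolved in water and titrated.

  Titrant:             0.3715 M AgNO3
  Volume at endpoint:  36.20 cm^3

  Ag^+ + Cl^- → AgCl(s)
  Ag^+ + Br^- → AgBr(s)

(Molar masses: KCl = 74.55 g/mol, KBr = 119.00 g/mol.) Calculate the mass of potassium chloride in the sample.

0.3343 g

n(AgNO3) = 0.03620 × 0.3715 = 0.01345 mol
Let x = n(KCl), y = n(KBr).
Titrant: 1x + 1y = 0.01345;  mass: 74.55x + 119.00y = 1.401
Solving, x = 4.485 × 10^-3 mol, y = 8.964 × 10^-3 mol
mass of KCl = 4.485 × 10^-3 × 74.55 = 0.3343 g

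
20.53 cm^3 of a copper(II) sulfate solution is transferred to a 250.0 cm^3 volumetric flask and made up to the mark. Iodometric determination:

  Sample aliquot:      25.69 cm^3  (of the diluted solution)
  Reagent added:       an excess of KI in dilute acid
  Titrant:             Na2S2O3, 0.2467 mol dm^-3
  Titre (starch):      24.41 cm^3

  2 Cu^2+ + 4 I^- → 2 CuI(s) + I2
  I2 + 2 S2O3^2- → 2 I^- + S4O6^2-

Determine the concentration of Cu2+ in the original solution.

2.854 mol/L

n(S2O3^2-) = 0.02441 × 0.2467 = 6.022 × 10^-3 mol
n(I2) = n(S2O3^2-)/2 = 3.011 × 10^-3 mol
From the 2:1 ratio, n(Cu2+) in the aliquot = 2/1 × 3.011 × 10^-3 = 6.022 × 10^-3 mol
[Cu2+]_dilute = 6.022 × 10^-3 / 0.02569 = 0.2344 mol/L
[Cu2+]_original = 0.2344 × 250.0/20.53 = 2.854 mol/L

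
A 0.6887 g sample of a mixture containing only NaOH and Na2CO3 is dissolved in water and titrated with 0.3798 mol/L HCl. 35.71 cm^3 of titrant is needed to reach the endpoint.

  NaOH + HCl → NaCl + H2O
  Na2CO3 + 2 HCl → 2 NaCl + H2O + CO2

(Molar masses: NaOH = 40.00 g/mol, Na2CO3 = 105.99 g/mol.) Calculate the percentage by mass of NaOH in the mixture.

n(HCl) = 0.03571 × 0.3798 = 0.01356 mol
Let x = n(NaOH), y = n(Na2CO3).
Titrant: 1x + 2y = 0.01356;  mass: 40.00x + 105.99y = 0.6887
Solving, x = 2.313 × 10^-3 mol, y = 5.625 × 10^-3 mol
mass of NaOH = 2.313 × 10^-3 × 40.00 = 0.09251 g
% NaOH = 0.09251 / 0.6887 × 100 = 13.43 %

13.43 %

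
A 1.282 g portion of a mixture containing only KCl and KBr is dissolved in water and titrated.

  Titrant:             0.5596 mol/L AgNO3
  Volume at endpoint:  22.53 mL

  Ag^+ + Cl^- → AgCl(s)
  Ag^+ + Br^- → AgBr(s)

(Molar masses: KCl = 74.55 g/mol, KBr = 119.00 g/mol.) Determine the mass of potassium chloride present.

n(AgNO3) = 0.02253 × 0.5596 = 0.01261 mol
Let x = n(KCl), y = n(KBr).
Titrant: 1x + 1y = 0.01261;  mass: 74.55x + 119.00y = 1.282
Solving, x = 4.912 × 10^-3 mol, y = 7.696 × 10^-3 mol
mass of KCl = 4.912 × 10^-3 × 74.55 = 0.3662 g

0.3662 g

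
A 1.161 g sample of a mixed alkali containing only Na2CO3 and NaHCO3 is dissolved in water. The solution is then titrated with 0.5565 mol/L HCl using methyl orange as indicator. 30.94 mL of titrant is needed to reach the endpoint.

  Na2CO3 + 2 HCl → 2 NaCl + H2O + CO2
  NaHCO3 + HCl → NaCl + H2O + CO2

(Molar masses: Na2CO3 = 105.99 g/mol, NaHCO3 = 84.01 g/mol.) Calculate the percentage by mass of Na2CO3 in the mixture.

n(HCl) = 0.03094 × 0.5565 = 0.01722 mol
Let x = n(Na2CO3), y = n(NaHCO3).
Titrant: 2x + 1y = 0.01722;  mass: 105.99x + 84.01y = 1.161
Solving, x = 4.603 × 10^-3 mol, y = 8.013 × 10^-3 mol
mass of Na2CO3 = 4.603 × 10^-3 × 105.99 = 0.4878 g
% Na2CO3 = 0.4878 / 1.161 × 100 = 42.02 %

42.02 %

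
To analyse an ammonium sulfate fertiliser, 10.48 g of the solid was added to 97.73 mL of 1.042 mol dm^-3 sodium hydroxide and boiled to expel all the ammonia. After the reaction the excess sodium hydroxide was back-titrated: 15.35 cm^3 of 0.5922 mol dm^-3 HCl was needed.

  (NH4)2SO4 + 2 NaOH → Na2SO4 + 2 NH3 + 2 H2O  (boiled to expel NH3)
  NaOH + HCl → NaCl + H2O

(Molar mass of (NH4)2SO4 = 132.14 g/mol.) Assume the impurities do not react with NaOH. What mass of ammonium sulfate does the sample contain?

6.128 g

n(NaOH) added = 0.09773 × 1.042 = 0.1018 mol
n(HCl) used in back-titration = 0.01535 × 0.5922 = 9.090 × 10^-3 mol
n(NaOH) left over = 9.090 × 10^-3 mol (1:1 ratio)
n(NaOH) consumed by analyte = 0.1018 − 9.090 × 10^-3 = 0.09274 mol
From the 1:2 ratio, n((NH4)2SO4) = 1/2 × 0.09274 = 0.04637 mol
mass of (NH4)2SO4 = 0.04637 × 132.14 = 6.128 g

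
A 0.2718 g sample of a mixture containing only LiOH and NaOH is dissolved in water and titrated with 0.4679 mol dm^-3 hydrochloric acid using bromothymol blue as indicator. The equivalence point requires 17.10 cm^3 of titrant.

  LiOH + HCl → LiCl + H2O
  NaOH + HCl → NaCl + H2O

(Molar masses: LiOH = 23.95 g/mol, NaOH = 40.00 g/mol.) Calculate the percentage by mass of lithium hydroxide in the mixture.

26.49 %

n(HCl) = 0.01710 × 0.4679 = 8.001 × 10^-3 mol
Let x = n(LiOH), y = n(NaOH).
Titrant: 1x + 1y = 8.001 × 10^-3;  mass: 23.95x + 40.00y = 0.2718
Solving, x = 3.006 × 10^-3 mol, y = 4.995 × 10^-3 mol
mass of LiOH = 3.006 × 10^-3 × 23.95 = 0.07199 g
% LiOH = 0.07199 / 0.2718 × 100 = 26.49 %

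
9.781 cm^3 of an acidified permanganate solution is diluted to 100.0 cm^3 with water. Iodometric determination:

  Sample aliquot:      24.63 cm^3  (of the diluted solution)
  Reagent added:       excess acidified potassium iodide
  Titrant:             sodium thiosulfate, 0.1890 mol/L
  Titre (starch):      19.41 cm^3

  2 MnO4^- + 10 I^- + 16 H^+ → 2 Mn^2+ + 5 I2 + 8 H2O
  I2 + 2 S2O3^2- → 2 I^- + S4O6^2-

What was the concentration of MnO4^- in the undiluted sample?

0.3046 mol/L

n(S2O3^2-) = 0.01941 × 0.1890 = 3.668 × 10^-3 mol
n(I2) = n(S2O3^2-)/2 = 1.834 × 10^-3 mol
From the 2:5 ratio, n(MnO4^-) in the aliquot = 2/5 × 1.834 × 10^-3 = 7.337 × 10^-4 mol
[MnO4^-]_dilute = 7.337 × 10^-4 / 0.02463 = 0.02979 mol/L
[MnO4^-]_original = 0.02979 × 100.0/9.781 = 0.3046 mol/L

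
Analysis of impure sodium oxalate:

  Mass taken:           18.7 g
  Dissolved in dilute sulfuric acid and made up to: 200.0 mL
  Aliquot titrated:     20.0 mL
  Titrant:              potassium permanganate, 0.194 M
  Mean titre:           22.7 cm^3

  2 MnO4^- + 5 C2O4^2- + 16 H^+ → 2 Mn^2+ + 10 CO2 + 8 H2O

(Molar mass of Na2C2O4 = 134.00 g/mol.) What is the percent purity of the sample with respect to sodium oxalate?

78.9 %

n(KMnO4) per titration = 0.0227 × 0.194 = 4.40 × 10^-3 mol
From the 5:2 ratio, n(Na2C2O4) in each aliquot = 5/2 × 4.40 × 10^-3 = 0.0110 mol
n(Na2C2O4) in the whole flask = 0.0110 × 200.0/20.0 = 0.110 mol
mass of Na2C2O4 = 0.110 × 134.00 = 14.8 g
% Na2C2O4 = 14.8 / 18.7 × 100 = 78.9 %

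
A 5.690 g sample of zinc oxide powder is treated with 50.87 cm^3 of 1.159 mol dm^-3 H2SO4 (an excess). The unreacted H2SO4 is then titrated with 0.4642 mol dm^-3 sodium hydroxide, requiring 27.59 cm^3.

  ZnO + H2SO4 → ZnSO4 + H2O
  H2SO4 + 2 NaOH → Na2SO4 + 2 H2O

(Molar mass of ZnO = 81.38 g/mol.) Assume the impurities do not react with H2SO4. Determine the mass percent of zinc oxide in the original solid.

75.17 %

n(H2SO4) added = 0.05087 × 1.159 = 0.05896 mol
n(NaOH) used in back-titration = 0.02759 × 0.4642 = 0.01281 mol
From the 1:2 ratio, n(H2SO4) left over = 1/2 × 0.01281 = 6.404 × 10^-3 mol
n(H2SO4) consumed by analyte = 0.05896 − 6.404 × 10^-3 = 0.05255 mol
n(ZnO) = 0.05255 mol (1:1 ratio)
mass of ZnO = 0.05255 × 81.38 = 4.277 g
% ZnO = 4.277 / 5.690 × 100 = 75.17 %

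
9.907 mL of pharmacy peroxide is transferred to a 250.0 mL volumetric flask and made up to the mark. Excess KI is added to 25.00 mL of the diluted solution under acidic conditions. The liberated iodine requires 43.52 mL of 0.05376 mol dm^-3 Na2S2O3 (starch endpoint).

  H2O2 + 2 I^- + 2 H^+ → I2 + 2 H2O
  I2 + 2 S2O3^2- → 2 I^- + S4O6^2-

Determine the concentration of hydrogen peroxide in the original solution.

1.181 mol/L

n(S2O3^2-) = 0.04352 × 0.05376 = 2.340 × 10^-3 mol
n(I2) = n(S2O3^2-)/2 = 1.170 × 10^-3 mol
n(H2O2) in the aliquot = 1.170 × 10^-3 mol (1:1 ratio)
[H2O2]_dilute = 1.170 × 10^-3 / 0.02500 = 0.04679 mol/L
[H2O2]_original = 0.04679 × 250.0/9.907 = 1.181 mol/L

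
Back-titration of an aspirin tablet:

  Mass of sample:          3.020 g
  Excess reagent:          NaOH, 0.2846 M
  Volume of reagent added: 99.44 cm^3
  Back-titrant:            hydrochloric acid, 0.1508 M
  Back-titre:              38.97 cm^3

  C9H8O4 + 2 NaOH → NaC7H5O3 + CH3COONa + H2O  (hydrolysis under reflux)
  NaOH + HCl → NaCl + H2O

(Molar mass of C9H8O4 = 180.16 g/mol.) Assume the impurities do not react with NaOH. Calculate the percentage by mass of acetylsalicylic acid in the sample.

n(NaOH) added = 0.09944 × 0.2846 = 0.02830 mol
n(HCl) used in back-titration = 0.03897 × 0.1508 = 5.877 × 10^-3 mol
n(NaOH) left over = 5.877 × 10^-3 mol (1:1 ratio)
n(NaOH) consumed by analyte = 0.02830 − 5.877 × 10^-3 = 0.02242 mol
From the 1:2 ratio, n(C9H8O4) = 1/2 × 0.02242 = 0.01121 mol
mass of C9H8O4 = 0.01121 × 180.16 = 2.020 g
% C9H8O4 = 2.020 / 3.020 × 100 = 66.89 %

66.89 %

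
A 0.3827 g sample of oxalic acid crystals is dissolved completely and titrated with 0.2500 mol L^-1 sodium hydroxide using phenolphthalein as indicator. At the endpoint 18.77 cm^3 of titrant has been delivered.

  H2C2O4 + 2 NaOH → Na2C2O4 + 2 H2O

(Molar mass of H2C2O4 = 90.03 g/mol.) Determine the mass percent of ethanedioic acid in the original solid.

n(NaOH) = 0.01877 L × 0.2500 mol/L = 4.692 × 10^-3 mol
From the 1:2 ratio, n(H2C2O4) = 1/2 × 4.692 × 10^-3 = 2.346 × 10^-3 mol
mass of H2C2O4 = 2.346 × 10^-3 × 90.03 g/mol = 0.2112 g
% H2C2O4 = 0.2112 / 0.3827 × 100 = 55.20 %

55.20 %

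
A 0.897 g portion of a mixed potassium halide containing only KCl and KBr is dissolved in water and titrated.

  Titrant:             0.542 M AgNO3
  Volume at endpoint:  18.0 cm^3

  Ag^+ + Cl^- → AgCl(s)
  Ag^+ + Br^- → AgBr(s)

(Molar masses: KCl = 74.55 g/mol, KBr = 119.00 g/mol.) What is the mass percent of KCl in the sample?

n(AgNO3) = 0.0180 × 0.542 = 9.76 × 10^-3 mol
Let x = n(KCl), y = n(KBr).
Titrant: 1x + 1y = 9.76 × 10^-3;  mass: 74.55x + 119.00y = 0.897
Solving, x = 5.94 × 10^-3 mol, y = 3.82 × 10^-3 mol
mass of KCl = 5.94 × 10^-3 × 74.55 = 0.443 g
% KCl = 0.443 / 0.897 × 100 = 49.4 %

49.4 %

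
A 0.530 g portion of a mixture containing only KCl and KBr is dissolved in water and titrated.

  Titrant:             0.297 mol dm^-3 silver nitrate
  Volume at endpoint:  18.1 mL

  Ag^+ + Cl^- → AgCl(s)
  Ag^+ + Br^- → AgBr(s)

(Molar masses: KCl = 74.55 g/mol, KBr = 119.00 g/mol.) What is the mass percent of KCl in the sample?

34.7 %

n(AgNO3) = 0.0181 × 0.297 = 5.38 × 10^-3 mol
Let x = n(KCl), y = n(KBr).
Titrant: 1x + 1y = 5.38 × 10^-3;  mass: 74.55x + 119.00y = 0.530
Solving, x = 2.47 × 10^-3 mol, y = 2.91 × 10^-3 mol
mass of KCl = 2.47 × 10^-3 × 74.55 = 0.184 g
% KCl = 0.184 / 0.530 × 100 = 34.7 %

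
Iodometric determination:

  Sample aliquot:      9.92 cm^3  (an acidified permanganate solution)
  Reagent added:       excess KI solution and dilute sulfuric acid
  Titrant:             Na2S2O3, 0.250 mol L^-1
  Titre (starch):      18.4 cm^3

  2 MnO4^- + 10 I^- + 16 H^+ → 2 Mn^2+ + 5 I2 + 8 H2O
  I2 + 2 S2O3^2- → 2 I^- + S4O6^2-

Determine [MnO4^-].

n(S2O3^2-) = 0.0184 × 0.250 = 4.60 × 10^-3 mol
n(I2) = n(S2O3^2-)/2 = 2.30 × 10^-3 mol
From the 2:5 ratio, n(MnO4^-) in the aliquot = 2/5 × 2.30 × 10^-3 = 9.20 × 10^-4 mol
[MnO4^-] = 9.20 × 10^-4 / 0.00992 = 0.0927 mol/L

0.0927 mol/L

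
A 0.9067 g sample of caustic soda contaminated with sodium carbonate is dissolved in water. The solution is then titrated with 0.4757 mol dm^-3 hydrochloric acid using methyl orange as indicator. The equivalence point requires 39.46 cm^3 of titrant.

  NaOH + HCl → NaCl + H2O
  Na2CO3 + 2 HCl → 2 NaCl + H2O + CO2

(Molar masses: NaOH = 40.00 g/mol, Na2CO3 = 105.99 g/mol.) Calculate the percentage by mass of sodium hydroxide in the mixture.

n(HCl) = 0.03946 × 0.4757 = 0.01877 mol
Let x = n(NaOH), y = n(Na2CO3).
Titrant: 1x + 2y = 0.01877;  mass: 40.00x + 105.99y = 0.9067
Solving, x = 6.778 × 10^-3 mol, y = 5.997 × 10^-3 mol
mass of NaOH = 6.778 × 10^-3 × 40.00 = 0.2711 g
% NaOH = 0.2711 / 0.9067 × 100 = 29.90 %

29.90 %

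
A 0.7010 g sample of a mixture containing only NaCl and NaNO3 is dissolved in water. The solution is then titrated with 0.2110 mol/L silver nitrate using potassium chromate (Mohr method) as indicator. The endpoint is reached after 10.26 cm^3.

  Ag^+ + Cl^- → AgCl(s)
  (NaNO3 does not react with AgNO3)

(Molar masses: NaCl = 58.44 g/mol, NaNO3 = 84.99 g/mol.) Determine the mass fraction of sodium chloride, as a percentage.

n(AgNO3) = 0.01026 × 0.2110 = 2.165 × 10^-3 mol
Let x = n(NaCl), y = n(NaNO3).
Titrant: 1x = 2.165 × 10^-3;  mass: 58.44x + 84.99y = 0.7010
Solving, x = 2.165 × 10^-3 mol, y = 6.759 × 10^-3 mol
mass of NaCl = 2.165 × 10^-3 × 58.44 = 0.1265 g
% NaCl = 0.1265 / 0.7010 × 100 = 18.05 %

18.05 %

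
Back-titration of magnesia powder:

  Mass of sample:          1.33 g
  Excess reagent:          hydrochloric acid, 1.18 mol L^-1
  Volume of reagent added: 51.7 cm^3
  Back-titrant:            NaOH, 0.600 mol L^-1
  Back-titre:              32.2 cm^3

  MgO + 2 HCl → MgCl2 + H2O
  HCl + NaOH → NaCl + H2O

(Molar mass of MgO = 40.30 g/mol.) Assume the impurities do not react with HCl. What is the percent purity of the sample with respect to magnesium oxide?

n(HCl) added = 0.0517 × 1.18 = 0.0610 mol
n(NaOH) used in back-titration = 0.0322 × 0.600 = 0.0193 mol
n(HCl) left over = 0.0193 mol (1:1 ratio)
n(HCl) consumed by analyte = 0.0610 − 0.0193 = 0.0417 mol
From the 1:2 ratio, n(MgO) = 1/2 × 0.0417 = 0.0208 mol
mass of MgO = 0.0208 × 40.30 = 0.840 g
% MgO = 0.840 / 1.33 × 100 = 63.2 %

63.2 %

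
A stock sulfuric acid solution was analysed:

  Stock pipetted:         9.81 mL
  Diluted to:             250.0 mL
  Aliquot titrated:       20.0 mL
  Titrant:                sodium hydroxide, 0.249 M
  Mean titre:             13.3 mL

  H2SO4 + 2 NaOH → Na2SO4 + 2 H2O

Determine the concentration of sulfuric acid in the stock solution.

n(NaOH) = 0.0133 × 0.249 = 3.31 × 10^-3 mol
From the 1:2 ratio, n(H2SO4) in the aliquot = 1/2 × 3.31 × 10^-3 = 1.66 × 10^-3 mol
[H2SO4]_dilute = 1.66 × 10^-3 / 0.0200 = 0.0828 mol/L
Dilution factor = 250.0 / 9.81 = 25.48
[H2SO4]_stock = 0.0828 × 25.48 = 2.11 mol/L

2.11 M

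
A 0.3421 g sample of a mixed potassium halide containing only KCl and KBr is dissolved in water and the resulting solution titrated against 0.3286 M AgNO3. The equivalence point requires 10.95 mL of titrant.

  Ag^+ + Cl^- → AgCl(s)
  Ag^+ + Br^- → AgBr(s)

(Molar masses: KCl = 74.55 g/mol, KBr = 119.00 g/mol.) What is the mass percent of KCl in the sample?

n(AgNO3) = 0.01095 × 0.3286 = 3.598 × 10^-3 mol
Let x = n(KCl), y = n(KBr).
Titrant: 1x + 1y = 3.598 × 10^-3;  mass: 74.55x + 119.00y = 0.3421
Solving, x = 1.937 × 10^-3 mol, y = 1.662 × 10^-3 mol
mass of KCl = 1.937 × 10^-3 × 74.55 = 0.1444 g
% KCl = 0.1444 / 0.3421 × 100 = 42.20 %

42.20 %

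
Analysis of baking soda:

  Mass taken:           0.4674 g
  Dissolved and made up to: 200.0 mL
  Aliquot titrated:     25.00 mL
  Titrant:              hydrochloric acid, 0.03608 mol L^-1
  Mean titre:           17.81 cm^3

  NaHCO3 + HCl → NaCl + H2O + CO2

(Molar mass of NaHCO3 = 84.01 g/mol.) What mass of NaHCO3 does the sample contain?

0.4319 g

n(HCl) per titration = 0.01781 × 0.03608 = 6.426 × 10^-4 mol
n(NaHCO3) in each aliquot = 6.426 × 10^-4 mol (1:1 ratio)
n(NaHCO3) in the whole flask = 6.426 × 10^-4 × 200.0/25.00 = 5.141 × 10^-3 mol
mass of NaHCO3 = 5.141 × 10^-3 × 84.01 = 0.4319 g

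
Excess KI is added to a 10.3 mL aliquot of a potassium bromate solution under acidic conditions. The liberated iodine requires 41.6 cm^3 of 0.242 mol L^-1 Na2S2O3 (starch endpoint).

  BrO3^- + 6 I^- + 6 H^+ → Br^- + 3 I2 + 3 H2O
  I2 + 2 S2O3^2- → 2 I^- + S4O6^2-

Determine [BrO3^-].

n(S2O3^2-) = 0.0416 × 0.242 = 0.0101 mol
n(I2) = n(S2O3^2-)/2 = 5.03 × 10^-3 mol
From the 1:3 ratio, n(BrO3^-) in the aliquot = 1/3 × 5.03 × 10^-3 = 1.68 × 10^-3 mol
[BrO3^-] = 1.68 × 10^-3 / 0.0103 = 0.163 mol/L

0.163 mol/L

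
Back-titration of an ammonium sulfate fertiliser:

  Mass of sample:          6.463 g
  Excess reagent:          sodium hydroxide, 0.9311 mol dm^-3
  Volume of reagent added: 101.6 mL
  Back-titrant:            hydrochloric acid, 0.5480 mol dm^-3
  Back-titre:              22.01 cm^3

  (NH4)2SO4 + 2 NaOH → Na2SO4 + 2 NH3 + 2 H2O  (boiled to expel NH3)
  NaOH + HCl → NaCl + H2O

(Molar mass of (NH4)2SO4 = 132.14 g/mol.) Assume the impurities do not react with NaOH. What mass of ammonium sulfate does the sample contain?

n(NaOH) added = 0.1016 × 0.9311 = 0.09460 mol
n(HCl) used in back-titration = 0.02201 × 0.5480 = 0.01206 mol
n(NaOH) left over = 0.01206 mol (1:1 ratio)
n(NaOH) consumed by analyte = 0.09460 − 0.01206 = 0.08254 mol
From the 1:2 ratio, n((NH4)2SO4) = 1/2 × 0.08254 = 0.04127 mol
mass of (NH4)2SO4 = 0.04127 × 132.14 = 5.453 g

5.453 g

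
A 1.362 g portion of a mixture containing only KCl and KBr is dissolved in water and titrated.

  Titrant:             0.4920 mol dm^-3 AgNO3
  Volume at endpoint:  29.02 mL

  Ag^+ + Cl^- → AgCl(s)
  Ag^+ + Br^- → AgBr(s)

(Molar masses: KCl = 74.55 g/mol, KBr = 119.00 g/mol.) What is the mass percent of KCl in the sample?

41.51 %

n(AgNO3) = 0.02902 × 0.4920 = 0.01428 mol
Let x = n(KCl), y = n(KBr).
Titrant: 1x + 1y = 0.01428;  mass: 74.55x + 119.00y = 1.362
Solving, x = 7.583 × 10^-3 mol, y = 6.695 × 10^-3 mol
mass of KCl = 7.583 × 10^-3 × 74.55 = 0.5653 g
% KCl = 0.5653 / 1.362 × 100 = 41.51 %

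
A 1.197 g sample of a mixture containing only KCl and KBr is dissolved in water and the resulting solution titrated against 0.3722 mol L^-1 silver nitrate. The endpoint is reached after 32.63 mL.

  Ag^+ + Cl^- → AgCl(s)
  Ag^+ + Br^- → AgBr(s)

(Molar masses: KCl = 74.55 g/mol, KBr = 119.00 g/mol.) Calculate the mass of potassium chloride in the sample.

n(AgNO3) = 0.03263 × 0.3722 = 0.01214 mol
Let x = n(KCl), y = n(KBr).
Titrant: 1x + 1y = 0.01214;  mass: 74.55x + 119.00y = 1.197
Solving, x = 5.585 × 10^-3 mol, y = 6.560 × 10^-3 mol
mass of KCl = 5.585 × 10^-3 × 74.55 = 0.4163 g

0.4163 g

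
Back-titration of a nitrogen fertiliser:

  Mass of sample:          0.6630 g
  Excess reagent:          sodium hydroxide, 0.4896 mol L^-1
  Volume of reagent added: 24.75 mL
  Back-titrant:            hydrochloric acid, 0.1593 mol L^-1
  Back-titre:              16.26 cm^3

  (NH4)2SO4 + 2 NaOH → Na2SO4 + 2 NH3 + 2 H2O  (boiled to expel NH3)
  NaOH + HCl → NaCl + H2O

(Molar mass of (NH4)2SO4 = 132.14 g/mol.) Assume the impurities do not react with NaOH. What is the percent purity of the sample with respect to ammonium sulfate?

94.94 %

n(NaOH) added = 0.02475 × 0.4896 = 0.01212 mol
n(HCl) used in back-titration = 0.01626 × 0.1593 = 2.590 × 10^-3 mol
n(NaOH) left over = 2.590 × 10^-3 mol (1:1 ratio)
n(NaOH) consumed by analyte = 0.01212 − 2.590 × 10^-3 = 9.527 × 10^-3 mol
From the 1:2 ratio, n((NH4)2SO4) = 1/2 × 9.527 × 10^-3 = 4.764 × 10^-3 mol
mass of (NH4)2SO4 = 4.764 × 10^-3 × 132.14 = 0.6295 g
% (NH4)2SO4 = 0.6295 / 0.6630 × 100 = 94.94 %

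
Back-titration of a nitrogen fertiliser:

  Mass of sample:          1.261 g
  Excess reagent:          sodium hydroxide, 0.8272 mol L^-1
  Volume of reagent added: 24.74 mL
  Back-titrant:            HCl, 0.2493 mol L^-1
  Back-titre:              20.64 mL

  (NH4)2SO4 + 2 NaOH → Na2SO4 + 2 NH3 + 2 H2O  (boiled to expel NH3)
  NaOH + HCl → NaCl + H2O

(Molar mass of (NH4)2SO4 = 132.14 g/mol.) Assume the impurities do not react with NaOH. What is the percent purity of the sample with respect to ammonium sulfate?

n(NaOH) added = 0.02474 × 0.8272 = 0.02046 mol
n(HCl) used in back-titration = 0.02064 × 0.2493 = 5.146 × 10^-3 mol
n(NaOH) left over = 5.146 × 10^-3 mol (1:1 ratio)
n(NaOH) consumed by analyte = 0.02046 − 5.146 × 10^-3 = 0.01532 mol
From the 1:2 ratio, n((NH4)2SO4) = 1/2 × 0.01532 = 7.660 × 10^-3 mol
mass of (NH4)2SO4 = 7.660 × 10^-3 × 132.14 = 1.012 g
% (NH4)2SO4 = 1.012 / 1.261 × 100 = 80.27 %

80.27 %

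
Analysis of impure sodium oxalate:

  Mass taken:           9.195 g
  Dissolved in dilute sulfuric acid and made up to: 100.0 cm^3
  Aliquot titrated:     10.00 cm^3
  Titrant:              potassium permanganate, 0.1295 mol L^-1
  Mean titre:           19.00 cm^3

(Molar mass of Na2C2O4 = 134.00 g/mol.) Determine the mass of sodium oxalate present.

8.243 g

2 MnO4^- + 5 C2O4^2- + 16 H^+ → 2 Mn^2+ + 10 CO2 + 8 H2O
n(KMnO4) per titration = 0.01900 × 0.1295 = 2.461 × 10^-3 mol
From the 5:2 ratio, n(Na2C2O4) in each aliquot = 5/2 × 2.461 × 10^-3 = 6.151 × 10^-3 mol
n(Na2C2O4) in the whole flask = 6.151 × 10^-3 × 100.0/10.00 = 0.06151 mol
mass of Na2C2O4 = 0.06151 × 134.00 = 8.243 g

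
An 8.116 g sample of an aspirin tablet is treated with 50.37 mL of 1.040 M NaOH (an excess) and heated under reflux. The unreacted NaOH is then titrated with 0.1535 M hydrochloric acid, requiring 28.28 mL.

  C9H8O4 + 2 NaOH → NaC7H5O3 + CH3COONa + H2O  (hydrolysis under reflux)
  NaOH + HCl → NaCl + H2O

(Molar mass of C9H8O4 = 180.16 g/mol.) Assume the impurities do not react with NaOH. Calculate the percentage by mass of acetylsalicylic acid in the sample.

53.32 %

n(NaOH) added = 0.05037 × 1.040 = 0.05238 mol
n(HCl) used in back-titration = 0.02828 × 0.1535 = 4.341 × 10^-3 mol
n(NaOH) left over = 4.341 × 10^-3 mol (1:1 ratio)
n(NaOH) consumed by analyte = 0.05238 − 4.341 × 10^-3 = 0.04804 mol
From the 1:2 ratio, n(C9H8O4) = 1/2 × 0.04804 = 0.02402 mol
mass of C9H8O4 = 0.02402 × 180.16 = 4.328 g
% C9H8O4 = 4.328 / 8.116 × 100 = 53.32 %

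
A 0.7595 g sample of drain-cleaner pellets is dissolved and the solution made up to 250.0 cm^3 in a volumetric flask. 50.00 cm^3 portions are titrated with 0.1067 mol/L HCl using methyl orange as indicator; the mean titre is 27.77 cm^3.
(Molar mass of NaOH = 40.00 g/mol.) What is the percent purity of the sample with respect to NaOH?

NaOH + HCl → NaCl + H2O
n(HCl) per titration = 0.02777 × 0.1067 = 2.963 × 10^-3 mol
n(NaOH) in each aliquot = 2.963 × 10^-3 mol (1:1 ratio)
n(NaOH) in the whole flask = 2.963 × 10^-3 × 250.0/50.00 = 0.01482 mol
mass of NaOH = 0.01482 × 40.00 = 0.5926 g
% NaOH = 0.5926 / 0.7595 × 100 = 78.03 %

78.03 %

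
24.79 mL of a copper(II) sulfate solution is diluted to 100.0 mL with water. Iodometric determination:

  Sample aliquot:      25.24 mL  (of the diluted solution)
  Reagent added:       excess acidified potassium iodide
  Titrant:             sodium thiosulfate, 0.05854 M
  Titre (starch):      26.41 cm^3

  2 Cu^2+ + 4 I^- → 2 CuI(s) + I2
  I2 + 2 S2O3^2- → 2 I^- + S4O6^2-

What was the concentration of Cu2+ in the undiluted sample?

0.2471 M

n(S2O3^2-) = 0.02641 × 0.05854 = 1.546 × 10^-3 mol
n(I2) = n(S2O3^2-)/2 = 7.730 × 10^-4 mol
From the 2:1 ratio, n(Cu2+) in the aliquot = 2/1 × 7.730 × 10^-4 = 1.546 × 10^-3 mol
[Cu2+]_dilute = 1.546 × 10^-3 / 0.02524 = 0.06125 mol/L
[Cu2+]_original = 0.06125 × 100.0/24.79 = 0.2471 mol/L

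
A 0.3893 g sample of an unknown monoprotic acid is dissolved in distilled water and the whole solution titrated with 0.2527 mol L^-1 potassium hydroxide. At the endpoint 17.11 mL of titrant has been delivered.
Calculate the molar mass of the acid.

n(KOH) = 0.01711 L × 0.2527 mol/L = 4.324 × 10^-3 mol
n(HA) = 4.324 × 10^-3 mol (1:1 ratio)
M = m / n = 0.3893 g / 4.324 × 10^-3 mol = 90.04 g/mol

90.04 g/mol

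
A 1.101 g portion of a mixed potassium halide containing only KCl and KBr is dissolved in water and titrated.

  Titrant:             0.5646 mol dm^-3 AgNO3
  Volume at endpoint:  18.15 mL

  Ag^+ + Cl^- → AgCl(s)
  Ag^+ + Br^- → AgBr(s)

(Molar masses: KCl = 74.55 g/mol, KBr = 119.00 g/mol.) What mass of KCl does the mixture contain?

n(AgNO3) = 0.01815 × 0.5646 = 0.01025 mol
Let x = n(KCl), y = n(KBr).
Titrant: 1x + 1y = 0.01025;  mass: 74.55x + 119.00y = 1.101
Solving, x = 2.665 × 10^-3 mol, y = 7.583 × 10^-3 mol
mass of KCl = 2.665 × 10^-3 × 74.55 = 0.1987 g

0.1987 g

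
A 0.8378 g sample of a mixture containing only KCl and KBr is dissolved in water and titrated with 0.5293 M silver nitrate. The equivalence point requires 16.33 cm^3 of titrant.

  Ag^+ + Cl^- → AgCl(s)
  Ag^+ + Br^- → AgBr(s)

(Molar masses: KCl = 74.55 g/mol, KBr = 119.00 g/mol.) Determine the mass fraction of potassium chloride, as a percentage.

n(AgNO3) = 0.01633 × 0.5293 = 8.643 × 10^-3 mol
Let x = n(KCl), y = n(KBr).
Titrant: 1x + 1y = 8.643 × 10^-3;  mass: 74.55x + 119.00y = 0.8378
Solving, x = 4.292 × 10^-3 mol, y = 4.352 × 10^-3 mol
mass of KCl = 4.292 × 10^-3 × 74.55 = 0.3200 g
% KCl = 0.3200 / 0.8378 × 100 = 38.19 %

38.19 %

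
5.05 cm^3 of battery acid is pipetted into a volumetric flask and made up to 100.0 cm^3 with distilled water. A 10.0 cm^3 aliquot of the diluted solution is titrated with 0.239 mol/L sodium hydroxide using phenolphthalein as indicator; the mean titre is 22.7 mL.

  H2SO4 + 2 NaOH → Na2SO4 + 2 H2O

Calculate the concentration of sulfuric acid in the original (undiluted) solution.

5.37 mol/L

n(NaOH) = 0.0227 × 0.239 = 5.43 × 10^-3 mol
From the 1:2 ratio, n(H2SO4) in the aliquot = 1/2 × 5.43 × 10^-3 = 2.71 × 10^-3 mol
[H2SO4]_dilute = 2.71 × 10^-3 / 0.0100 = 0.271 mol/L
Dilution factor = 100.0 / 5.05 = 19.80
[H2SO4]_stock = 0.271 × 19.80 = 5.37 mol/L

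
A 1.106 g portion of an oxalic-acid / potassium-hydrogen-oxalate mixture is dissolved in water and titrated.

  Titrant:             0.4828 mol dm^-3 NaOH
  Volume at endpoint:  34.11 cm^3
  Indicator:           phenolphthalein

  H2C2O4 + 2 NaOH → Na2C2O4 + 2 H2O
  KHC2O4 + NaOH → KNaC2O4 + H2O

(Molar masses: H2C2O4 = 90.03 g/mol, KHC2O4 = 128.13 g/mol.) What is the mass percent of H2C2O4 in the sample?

49.17 %

n(NaOH) = 0.03411 × 0.4828 = 0.01647 mol
Let x = n(H2C2O4), y = n(KHC2O4).
Titrant: 2x + 1y = 0.01647;  mass: 90.03x + 128.13y = 1.106
Solving, x = 6.040 × 10^-3 mol, y = 4.388 × 10^-3 mol
mass of H2C2O4 = 6.040 × 10^-3 × 90.03 = 0.5438 g
% H2C2O4 = 0.5438 / 1.106 × 100 = 49.17 %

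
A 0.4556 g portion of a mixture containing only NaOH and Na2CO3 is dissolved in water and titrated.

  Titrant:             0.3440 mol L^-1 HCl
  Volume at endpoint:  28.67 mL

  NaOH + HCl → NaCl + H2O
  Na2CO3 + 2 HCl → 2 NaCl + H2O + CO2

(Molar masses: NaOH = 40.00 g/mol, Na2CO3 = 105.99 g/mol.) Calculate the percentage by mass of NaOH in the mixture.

45.31 %

n(HCl) = 0.02867 × 0.3440 = 9.862 × 10^-3 mol
Let x = n(NaOH), y = n(Na2CO3).
Titrant: 1x + 2y = 9.862 × 10^-3;  mass: 40.00x + 105.99y = 0.4556
Solving, x = 5.161 × 10^-3 mol, y = 2.351 × 10^-3 mol
mass of NaOH = 5.161 × 10^-3 × 40.00 = 0.2064 g
% NaOH = 0.2064 / 0.4556 × 100 = 45.31 %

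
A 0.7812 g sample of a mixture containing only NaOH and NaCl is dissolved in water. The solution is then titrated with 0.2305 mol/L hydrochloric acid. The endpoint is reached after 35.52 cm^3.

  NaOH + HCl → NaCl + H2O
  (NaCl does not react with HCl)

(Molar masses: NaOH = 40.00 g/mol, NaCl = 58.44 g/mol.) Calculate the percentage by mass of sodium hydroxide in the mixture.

41.92 %

n(HCl) = 0.03552 × 0.2305 = 8.187 × 10^-3 mol
Let x = n(NaOH), y = n(NaCl).
Titrant: 1x = 8.187 × 10^-3;  mass: 40.00x + 58.44y = 0.7812
Solving, x = 8.187 × 10^-3 mol, y = 7.764 × 10^-3 mol
mass of NaOH = 8.187 × 10^-3 × 40.00 = 0.3275 g
% NaOH = 0.3275 / 0.7812 × 100 = 41.92 %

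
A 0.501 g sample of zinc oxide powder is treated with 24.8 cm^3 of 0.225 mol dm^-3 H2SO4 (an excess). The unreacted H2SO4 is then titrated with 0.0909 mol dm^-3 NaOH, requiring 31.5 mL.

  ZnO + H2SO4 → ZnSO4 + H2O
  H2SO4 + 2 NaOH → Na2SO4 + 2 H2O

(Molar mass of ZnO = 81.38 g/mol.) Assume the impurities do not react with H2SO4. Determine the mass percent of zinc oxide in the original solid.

n(H2SO4) added = 0.0248 × 0.225 = 5.58 × 10^-3 mol
n(NaOH) used in back-titration = 0.0315 × 0.0909 = 2.86 × 10^-3 mol
From the 1:2 ratio, n(H2SO4) left over = 1/2 × 2.86 × 10^-3 = 1.43 × 10^-3 mol
n(H2SO4) consumed by analyte = 5.58 × 10^-3 − 1.43 × 10^-3 = 4.15 × 10^-3 mol
n(ZnO) = 4.15 × 10^-3 mol (1:1 ratio)
mass of ZnO = 4.15 × 10^-3 × 81.38 = 0.338 g
% ZnO = 0.338 / 0.501 × 100 = 67.4 %

67.4 %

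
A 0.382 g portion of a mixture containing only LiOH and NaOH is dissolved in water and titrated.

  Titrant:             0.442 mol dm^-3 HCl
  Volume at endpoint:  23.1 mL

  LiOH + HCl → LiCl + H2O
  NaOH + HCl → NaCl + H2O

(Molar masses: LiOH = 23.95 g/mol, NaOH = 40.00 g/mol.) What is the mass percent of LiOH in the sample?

n(HCl) = 0.0231 × 0.442 = 0.0102 mol
Let x = n(LiOH), y = n(NaOH).
Titrant: 1x + 1y = 0.0102;  mass: 23.95x + 40.00y = 0.382
Solving, x = 1.65 × 10^-3 mol, y = 8.56 × 10^-3 mol
mass of LiOH = 1.65 × 10^-3 × 23.95 = 0.0394 g
% LiOH = 0.0394 / 0.382 × 100 = 10.3 %

10.3 %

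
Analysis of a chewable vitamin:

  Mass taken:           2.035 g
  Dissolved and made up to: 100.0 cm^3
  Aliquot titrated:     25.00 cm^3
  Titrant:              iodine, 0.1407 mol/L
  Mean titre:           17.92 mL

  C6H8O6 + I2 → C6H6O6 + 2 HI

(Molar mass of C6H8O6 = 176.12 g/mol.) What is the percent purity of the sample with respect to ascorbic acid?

n(I2) per titration = 0.01792 × 0.1407 = 2.521 × 10^-3 mol
n(C6H8O6) in each aliquot = 2.521 × 10^-3 mol (1:1 ratio)
n(C6H8O6) in the whole flask = 2.521 × 10^-3 × 100.0/25.00 = 0.01009 mol
mass of C6H8O6 = 0.01009 × 176.12 = 1.776 g
% C6H8O6 = 1.776 / 2.035 × 100 = 87.28 %

87.28 %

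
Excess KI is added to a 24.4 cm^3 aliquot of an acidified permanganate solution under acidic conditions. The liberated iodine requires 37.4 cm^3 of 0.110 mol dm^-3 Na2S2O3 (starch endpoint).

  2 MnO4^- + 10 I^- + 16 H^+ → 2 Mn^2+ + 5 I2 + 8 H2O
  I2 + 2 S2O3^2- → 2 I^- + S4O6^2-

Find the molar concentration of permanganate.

n(S2O3^2-) = 0.0374 × 0.110 = 4.11 × 10^-3 mol
n(I2) = n(S2O3^2-)/2 = 2.06 × 10^-3 mol
From the 2:5 ratio, n(MnO4^-) in the aliquot = 2/5 × 2.06 × 10^-3 = 8.23 × 10^-4 mol
[MnO4^-] = 8.23 × 10^-4 / 0.0244 = 0.0337 mol/L

0.0337 mol/L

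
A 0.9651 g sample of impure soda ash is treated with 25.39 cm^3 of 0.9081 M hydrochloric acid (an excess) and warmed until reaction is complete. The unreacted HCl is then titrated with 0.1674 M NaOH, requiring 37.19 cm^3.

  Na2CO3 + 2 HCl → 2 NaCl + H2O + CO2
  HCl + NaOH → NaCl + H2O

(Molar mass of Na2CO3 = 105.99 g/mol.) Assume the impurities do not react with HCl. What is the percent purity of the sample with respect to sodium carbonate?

n(HCl) added = 0.02539 × 0.9081 = 0.02306 mol
n(NaOH) used in back-titration = 0.03719 × 0.1674 = 6.226 × 10^-3 mol
n(HCl) left over = 6.226 × 10^-3 mol (1:1 ratio)
n(HCl) consumed by analyte = 0.02306 − 6.226 × 10^-3 = 0.01683 mol
From the 1:2 ratio, n(Na2CO3) = 1/2 × 0.01683 = 8.416 × 10^-3 mol
mass of Na2CO3 = 8.416 × 10^-3 × 105.99 = 0.8920 g
% Na2CO3 = 0.8920 / 0.9651 × 100 = 92.42 %

92.42 %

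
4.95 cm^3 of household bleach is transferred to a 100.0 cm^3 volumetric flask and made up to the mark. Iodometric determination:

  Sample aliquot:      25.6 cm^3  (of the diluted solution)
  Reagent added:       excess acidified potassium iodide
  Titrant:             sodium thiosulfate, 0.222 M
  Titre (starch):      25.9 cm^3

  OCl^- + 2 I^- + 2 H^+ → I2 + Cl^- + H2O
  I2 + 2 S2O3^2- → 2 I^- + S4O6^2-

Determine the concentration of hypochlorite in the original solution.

n(S2O3^2-) = 0.0259 × 0.222 = 5.75 × 10^-3 mol
n(I2) = n(S2O3^2-)/2 = 2.87 × 10^-3 mol
n(OCl^-) in the aliquot = 2.87 × 10^-3 mol (1:1 ratio)
[OCl^-]_dilute = 2.87 × 10^-3 / 0.0256 = 0.112 mol/L
[OCl^-]_original = 0.112 × 100.0/4.95 = 2.27 mol/L

2.27 M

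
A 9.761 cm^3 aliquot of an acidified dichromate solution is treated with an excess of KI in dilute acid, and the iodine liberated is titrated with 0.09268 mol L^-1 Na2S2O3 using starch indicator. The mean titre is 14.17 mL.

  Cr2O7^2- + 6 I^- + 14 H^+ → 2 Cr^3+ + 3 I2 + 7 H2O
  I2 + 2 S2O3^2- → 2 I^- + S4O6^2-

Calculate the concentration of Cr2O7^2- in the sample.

0.02242 mol/L

n(S2O3^2-) = 0.01417 × 0.09268 = 1.313 × 10^-3 mol
n(I2) = n(S2O3^2-)/2 = 6.566 × 10^-4 mol
From the 1:3 ratio, n(Cr2O7^2-) in the aliquot = 1/3 × 6.566 × 10^-4 = 2.189 × 10^-4 mol
[Cr2O7^2-] = 2.189 × 10^-4 / 0.009761 = 0.02242 mol/L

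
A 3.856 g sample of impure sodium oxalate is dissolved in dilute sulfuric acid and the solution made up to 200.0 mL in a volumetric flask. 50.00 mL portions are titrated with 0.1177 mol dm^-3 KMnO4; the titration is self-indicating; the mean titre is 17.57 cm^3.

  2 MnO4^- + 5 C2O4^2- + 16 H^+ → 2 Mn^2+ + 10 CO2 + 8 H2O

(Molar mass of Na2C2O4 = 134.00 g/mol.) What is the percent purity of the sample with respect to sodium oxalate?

n(KMnO4) per titration = 0.01757 × 0.1177 = 2.068 × 10^-3 mol
From the 5:2 ratio, n(Na2C2O4) in each aliquot = 5/2 × 2.068 × 10^-3 = 5.170 × 10^-3 mol
n(Na2C2O4) in the whole flask = 5.170 × 10^-3 × 200.0/50.00 = 0.02068 mol
mass of Na2C2O4 = 0.02068 × 134.00 = 2.771 g
% Na2C2O4 = 2.771 / 3.856 × 100 = 71.86 %

71.86 %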